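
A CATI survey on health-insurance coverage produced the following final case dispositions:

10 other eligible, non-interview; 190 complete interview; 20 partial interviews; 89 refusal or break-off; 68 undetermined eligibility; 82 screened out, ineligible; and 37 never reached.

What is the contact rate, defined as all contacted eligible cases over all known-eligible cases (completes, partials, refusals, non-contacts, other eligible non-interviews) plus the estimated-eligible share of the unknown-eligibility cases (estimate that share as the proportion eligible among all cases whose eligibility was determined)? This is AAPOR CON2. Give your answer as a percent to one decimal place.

Num = 190 + 20 + 89 + 10 = 309
Known eligible = 190 + 20 + 89 + 37 + 10 = 346
e = 346 / (346 + 82) = 346 / 428 = 0.8084
Estimated eligible among unknowns = 0.8084 × 68 = 54.97
Base = 346 + 54.97 = 400.97
CON2 = 309 / 400.97 = 0.7706

77.1%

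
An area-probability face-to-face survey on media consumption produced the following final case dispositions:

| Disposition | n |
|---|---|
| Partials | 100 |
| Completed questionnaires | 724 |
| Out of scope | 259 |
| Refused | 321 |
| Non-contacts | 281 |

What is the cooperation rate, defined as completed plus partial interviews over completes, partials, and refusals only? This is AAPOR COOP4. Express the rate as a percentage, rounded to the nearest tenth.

Num: 724 + 100 = 824
Denominator: 724 + 100 + 321 = 1145
COOP4 = 824 / 1145 = 0.7197

72.0%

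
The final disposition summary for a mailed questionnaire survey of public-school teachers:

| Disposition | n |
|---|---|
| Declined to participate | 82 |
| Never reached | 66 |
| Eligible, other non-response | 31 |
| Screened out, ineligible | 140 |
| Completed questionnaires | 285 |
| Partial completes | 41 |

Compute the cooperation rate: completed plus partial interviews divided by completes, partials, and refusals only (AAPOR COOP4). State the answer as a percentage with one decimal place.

Top: 285 + 41 = 326
Base: 285 + 41 + 82 = 408
COOP4 = 326 / 408 = 0.7990

79.9%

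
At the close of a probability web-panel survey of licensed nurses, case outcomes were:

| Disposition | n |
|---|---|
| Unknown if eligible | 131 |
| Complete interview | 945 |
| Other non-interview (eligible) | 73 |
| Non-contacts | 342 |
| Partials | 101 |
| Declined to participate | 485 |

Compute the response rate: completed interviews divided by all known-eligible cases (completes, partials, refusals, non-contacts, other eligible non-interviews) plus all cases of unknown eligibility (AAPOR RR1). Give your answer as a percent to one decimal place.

45.5%

Num → 945
Denom → 945 + 101 + 485 + 342 + 73 + 131 = 2077
RR1 = 945 / 2077 = 0.4550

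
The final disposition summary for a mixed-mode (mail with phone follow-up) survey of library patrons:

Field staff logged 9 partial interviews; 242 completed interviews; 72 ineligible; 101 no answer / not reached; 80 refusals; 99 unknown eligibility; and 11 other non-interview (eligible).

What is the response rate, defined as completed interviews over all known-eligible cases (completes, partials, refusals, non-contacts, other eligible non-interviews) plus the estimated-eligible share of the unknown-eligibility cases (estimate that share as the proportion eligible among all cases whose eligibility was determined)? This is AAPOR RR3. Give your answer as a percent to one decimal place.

Num: 242
Eligible (known): 242 + 9 + 80 + 101 + 11 = 443
e = 443 / (443 + 72) = 443 / 515 = 0.8602
Eligible share of unknowns: 0.8602 × 99 = 85.16
Denom: 443 + 85.16 = 528.16
RR3 = 242 / 528.16 = 0.4582

45.8%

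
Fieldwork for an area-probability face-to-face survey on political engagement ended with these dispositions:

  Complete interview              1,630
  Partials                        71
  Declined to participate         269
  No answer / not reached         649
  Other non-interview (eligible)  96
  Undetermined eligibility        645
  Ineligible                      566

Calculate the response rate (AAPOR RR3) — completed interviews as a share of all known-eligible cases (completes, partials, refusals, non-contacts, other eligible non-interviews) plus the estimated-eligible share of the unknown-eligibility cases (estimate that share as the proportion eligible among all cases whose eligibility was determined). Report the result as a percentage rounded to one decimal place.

Top = 1630
Determined eligible = 1630 + 71 + 269 + 649 + 96 = 2715
e = 2715 / (2715 + 566) = 2715 / 3281 = 0.8275
Estimated eligible among unknowns = 0.8275 × 645 = 533.74
Denominator = 2715 + 533.74 = 3248.74
RR3 = 1630 / 3248.74 = 0.5017

50.2%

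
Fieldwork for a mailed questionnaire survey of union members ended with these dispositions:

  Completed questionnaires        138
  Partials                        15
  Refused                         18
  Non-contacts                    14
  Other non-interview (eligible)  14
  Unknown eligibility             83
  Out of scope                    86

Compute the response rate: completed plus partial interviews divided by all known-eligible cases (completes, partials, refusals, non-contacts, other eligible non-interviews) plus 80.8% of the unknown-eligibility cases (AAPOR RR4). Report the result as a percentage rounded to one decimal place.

57.5%

Top → 138 + 15 = 153
Determined eligible → 138 + 15 + 18 + 14 + 14 = 199
Eligible share of unknowns → 0.8080 × 83 = 67.06
Base → 199 + 67.06 = 266.06
RR4 = 153 / 266.06 = 0.5751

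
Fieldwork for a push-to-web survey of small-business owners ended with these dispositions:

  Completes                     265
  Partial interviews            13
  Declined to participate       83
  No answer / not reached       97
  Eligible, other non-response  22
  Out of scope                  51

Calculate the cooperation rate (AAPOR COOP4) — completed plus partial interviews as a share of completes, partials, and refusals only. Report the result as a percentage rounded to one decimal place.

77.0%

Top → 265 + 13 = 278
Denominator → 265 + 13 + 83 = 361
COOP4 = 278 / 361 = 0.7701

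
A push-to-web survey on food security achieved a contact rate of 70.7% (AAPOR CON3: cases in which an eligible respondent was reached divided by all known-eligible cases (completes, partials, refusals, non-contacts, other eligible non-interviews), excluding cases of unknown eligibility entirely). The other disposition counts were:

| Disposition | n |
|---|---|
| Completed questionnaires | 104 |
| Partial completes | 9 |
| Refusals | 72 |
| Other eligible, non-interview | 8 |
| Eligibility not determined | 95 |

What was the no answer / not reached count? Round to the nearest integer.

Num → 104 + 9 + 72 + 8 = 193
CON3 = 193 / D = 0.707
D = 193 / 0.707 = 273.0
Other denominator terms total 193
no answer / not reached = 273.0 − 193 ≈ 80

80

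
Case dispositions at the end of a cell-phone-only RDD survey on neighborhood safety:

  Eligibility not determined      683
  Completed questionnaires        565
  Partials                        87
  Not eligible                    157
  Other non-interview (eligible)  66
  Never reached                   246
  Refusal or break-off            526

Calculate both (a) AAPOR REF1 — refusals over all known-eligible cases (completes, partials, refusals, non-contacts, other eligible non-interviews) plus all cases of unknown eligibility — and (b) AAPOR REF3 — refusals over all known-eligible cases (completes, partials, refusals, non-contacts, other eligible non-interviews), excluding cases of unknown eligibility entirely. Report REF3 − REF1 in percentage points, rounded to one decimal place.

11.1

Num → 526
Denom → 565 + 87 + 526 + 246 + 66 + 683 = 2173
REF1 = 526 / 2173 = 0.2421
Denom → 565 + 87 + 526 + 246 + 66 = 1490
REF3 = 526 / 1490 = 0.3530
Difference = 35.30 − 24.21 = 11.09 percentage points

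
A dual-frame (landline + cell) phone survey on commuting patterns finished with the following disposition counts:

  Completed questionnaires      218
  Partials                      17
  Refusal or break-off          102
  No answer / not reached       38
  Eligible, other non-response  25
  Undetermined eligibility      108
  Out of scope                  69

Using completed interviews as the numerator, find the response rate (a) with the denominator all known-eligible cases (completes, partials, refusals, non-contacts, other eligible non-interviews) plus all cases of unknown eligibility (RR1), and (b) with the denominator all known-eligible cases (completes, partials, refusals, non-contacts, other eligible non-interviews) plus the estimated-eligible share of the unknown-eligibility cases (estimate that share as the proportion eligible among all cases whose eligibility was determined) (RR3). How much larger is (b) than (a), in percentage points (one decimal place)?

Top = 218
Denom = 218 + 17 + 102 + 38 + 25 + 108 = 508
RR1 = 218 / 508 = 0.4291
Determined eligible = 218 + 17 + 102 + 38 + 25 = 400
e = 400 / (400 + 69) = 400 / 469 = 0.8529
Eligible share of unknowns = 0.8529 × 108 = 92.11
Denom = 400 + 92.11 = 492.11
RR3 = 218 / 492.11 = 0.4430
Difference = 44.30 − 42.91 = 1.39 percentage points

1.4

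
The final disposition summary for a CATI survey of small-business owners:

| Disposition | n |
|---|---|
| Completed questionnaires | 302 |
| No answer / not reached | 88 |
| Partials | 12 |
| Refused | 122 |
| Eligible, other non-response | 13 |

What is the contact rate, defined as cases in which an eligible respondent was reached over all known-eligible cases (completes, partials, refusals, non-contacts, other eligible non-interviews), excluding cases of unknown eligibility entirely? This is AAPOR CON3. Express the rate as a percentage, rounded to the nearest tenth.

83.6%

Num: 302 + 12 + 122 + 13 = 449
Denom: 302 + 12 + 122 + 88 + 13 = 537
CON3 = 449 / 537 = 0.8361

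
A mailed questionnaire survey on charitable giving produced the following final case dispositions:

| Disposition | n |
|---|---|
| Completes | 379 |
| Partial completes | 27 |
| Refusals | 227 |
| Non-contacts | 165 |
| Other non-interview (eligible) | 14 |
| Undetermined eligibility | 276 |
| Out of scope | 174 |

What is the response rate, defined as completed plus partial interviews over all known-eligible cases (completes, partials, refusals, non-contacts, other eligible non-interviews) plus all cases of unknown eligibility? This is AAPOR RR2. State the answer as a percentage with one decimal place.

Numerator → 379 + 27 = 406
Denominator → 379 + 27 + 227 + 165 + 14 + 276 = 1088
RR2 = 406 / 1088 = 0.3732

37.3%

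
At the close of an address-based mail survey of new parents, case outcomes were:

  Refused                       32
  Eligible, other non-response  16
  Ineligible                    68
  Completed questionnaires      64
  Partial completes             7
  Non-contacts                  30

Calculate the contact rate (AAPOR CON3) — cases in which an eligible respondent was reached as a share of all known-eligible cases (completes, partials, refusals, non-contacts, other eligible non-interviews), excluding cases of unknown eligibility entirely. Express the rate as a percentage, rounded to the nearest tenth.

79.9%

Num: 64 + 7 + 32 + 16 = 119
Denominator: 64 + 7 + 32 + 30 + 16 = 149
CON3 = 119 / 149 = 0.7987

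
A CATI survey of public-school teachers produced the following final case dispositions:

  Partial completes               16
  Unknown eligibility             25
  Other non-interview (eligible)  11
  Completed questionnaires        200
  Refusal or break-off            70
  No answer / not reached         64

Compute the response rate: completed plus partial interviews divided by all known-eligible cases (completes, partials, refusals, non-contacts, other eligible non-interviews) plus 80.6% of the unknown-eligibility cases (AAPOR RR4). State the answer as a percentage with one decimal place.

Num = 200 + 16 = 216
Determined eligible = 200 + 16 + 70 + 64 + 11 = 361
e × U = 0.8060 × 25 = 20.15
Denom = 361 + 20.15 = 381.15
RR4 = 216 / 381.15 = 0.5667

56.7%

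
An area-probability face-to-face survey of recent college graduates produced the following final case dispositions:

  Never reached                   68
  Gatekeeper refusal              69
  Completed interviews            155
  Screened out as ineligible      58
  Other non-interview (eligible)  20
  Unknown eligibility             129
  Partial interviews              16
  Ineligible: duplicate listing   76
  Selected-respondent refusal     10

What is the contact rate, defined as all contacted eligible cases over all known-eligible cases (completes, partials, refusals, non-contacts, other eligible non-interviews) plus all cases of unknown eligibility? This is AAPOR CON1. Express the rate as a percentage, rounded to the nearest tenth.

57.8%

Refusal or break-off = 69 + 10 = 79
Screened out, ineligible = 58 + 76 = 134
Numerator: 155 + 16 + 79 + 20 = 270
Denominator: 155 + 16 + 79 + 68 + 20 + 129 = 467
CON1 = 270 / 467 = 0.5782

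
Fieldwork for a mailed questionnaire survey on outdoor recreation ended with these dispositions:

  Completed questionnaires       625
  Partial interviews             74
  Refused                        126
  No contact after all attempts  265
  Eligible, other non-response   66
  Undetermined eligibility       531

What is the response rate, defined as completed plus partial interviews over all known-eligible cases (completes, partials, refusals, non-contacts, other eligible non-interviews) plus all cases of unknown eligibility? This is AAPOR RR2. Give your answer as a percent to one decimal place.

41.4%

Num → 625 + 74 = 699
Base → 625 + 74 + 126 + 265 + 66 + 531 = 1687
RR2 = 699 / 1687 = 0.4143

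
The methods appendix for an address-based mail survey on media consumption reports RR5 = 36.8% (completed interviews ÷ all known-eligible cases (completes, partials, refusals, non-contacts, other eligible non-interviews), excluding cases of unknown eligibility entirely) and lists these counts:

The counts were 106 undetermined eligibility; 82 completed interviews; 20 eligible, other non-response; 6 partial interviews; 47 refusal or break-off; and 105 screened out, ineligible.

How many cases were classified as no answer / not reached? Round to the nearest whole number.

RR5 = 82 / D = 0.368
D = 82 / 0.368 = 222.8
Other denominator terms total 155
no answer / not reached = 222.8 − 155 ≈ 68

68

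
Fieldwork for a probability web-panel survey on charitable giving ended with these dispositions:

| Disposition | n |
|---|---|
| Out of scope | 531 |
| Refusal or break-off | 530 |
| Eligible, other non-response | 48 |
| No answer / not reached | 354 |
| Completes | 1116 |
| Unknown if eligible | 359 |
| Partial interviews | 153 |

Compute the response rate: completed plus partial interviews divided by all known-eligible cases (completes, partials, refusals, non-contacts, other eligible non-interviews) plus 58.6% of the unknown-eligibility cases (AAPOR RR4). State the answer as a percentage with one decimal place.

Top: 1116 + 153 = 1269
Known eligible: 1116 + 153 + 530 + 354 + 48 = 2201
Estimated eligible among unknowns: 0.5860 × 359 = 210.37
Denominator: 2201 + 210.37 = 2411.37
RR4 = 1269 / 2411.37 = 0.5263

52.6%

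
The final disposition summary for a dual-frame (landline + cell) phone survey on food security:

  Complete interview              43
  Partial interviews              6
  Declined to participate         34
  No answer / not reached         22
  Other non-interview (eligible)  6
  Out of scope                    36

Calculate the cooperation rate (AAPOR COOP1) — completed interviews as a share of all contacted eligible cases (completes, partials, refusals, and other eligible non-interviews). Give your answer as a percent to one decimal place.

Num: 43
Denom: 43 + 6 + 34 + 6 = 89
COOP1 = 43 / 89 = 0.4831

48.3%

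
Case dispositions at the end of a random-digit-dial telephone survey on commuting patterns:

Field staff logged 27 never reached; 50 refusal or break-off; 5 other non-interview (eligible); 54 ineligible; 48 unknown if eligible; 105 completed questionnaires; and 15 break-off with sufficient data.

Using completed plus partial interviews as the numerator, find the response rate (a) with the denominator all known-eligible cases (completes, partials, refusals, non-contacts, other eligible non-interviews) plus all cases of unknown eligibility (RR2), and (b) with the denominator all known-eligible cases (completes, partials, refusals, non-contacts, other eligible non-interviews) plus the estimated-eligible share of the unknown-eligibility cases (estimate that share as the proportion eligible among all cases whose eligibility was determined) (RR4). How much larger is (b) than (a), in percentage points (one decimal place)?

2.0

Top: 105 + 15 = 120
Denom: 105 + 15 + 50 + 27 + 5 + 48 = 250
RR2 = 120 / 250 = 0.4800
Eligible (known): 105 + 15 + 50 + 27 + 5 = 202
e = 202 / (202 + 54) = 202 / 256 = 0.7891
e × U: 0.7891 × 48 = 37.88
Denom: 202 + 37.88 = 239.88
RR4 = 120 / 239.88 = 0.5003
Difference = 50.03 − 48.00 = 2.03 percentage points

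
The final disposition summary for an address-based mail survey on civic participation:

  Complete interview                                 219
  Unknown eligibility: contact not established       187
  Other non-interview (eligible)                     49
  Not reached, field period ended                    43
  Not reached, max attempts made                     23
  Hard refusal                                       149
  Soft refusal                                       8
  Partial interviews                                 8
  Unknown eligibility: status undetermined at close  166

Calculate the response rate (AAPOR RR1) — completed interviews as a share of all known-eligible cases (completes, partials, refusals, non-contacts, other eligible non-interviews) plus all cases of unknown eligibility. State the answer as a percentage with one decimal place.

25.7%

Declined to participate = 149 + 8 = 157
No contact after all attempts = 43 + 23 = 66
Undetermined eligibility = 187 + 166 = 353
Numerator: 219
Denom: 219 + 8 + 157 + 66 + 49 + 353 = 852
RR1 = 219 / 852 = 0.2570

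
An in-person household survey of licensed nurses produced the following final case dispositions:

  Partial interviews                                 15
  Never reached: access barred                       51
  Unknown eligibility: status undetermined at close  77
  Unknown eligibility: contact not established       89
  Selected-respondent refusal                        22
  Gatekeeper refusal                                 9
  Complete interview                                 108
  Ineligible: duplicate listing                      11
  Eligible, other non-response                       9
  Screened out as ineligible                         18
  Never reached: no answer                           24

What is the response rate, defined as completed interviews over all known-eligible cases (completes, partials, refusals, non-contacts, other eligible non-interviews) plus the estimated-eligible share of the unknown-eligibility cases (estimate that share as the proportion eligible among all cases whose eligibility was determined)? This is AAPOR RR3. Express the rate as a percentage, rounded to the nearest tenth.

Refusals = 9 + 22 = 31
No contact after all attempts = 24 + 51 = 75
Unknown eligibility = 89 + 77 = 166
Ineligible = 18 + 11 = 29
Num → 108
Known eligible → 108 + 15 + 31 + 75 + 9 = 238
e = 238 / (238 + 29) = 238 / 267 = 0.8914
e × U → 0.8914 × 166 = 147.97
Denom → 238 + 147.97 = 385.97
RR3 = 108 / 385.97 = 0.2798

28.0%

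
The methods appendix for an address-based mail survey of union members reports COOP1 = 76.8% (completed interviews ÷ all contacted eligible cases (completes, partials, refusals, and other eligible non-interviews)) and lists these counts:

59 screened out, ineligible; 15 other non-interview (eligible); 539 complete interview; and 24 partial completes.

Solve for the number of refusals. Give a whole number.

COOP1 = 539 / D = 0.768
D = 539 / 0.768 = 701.8
Rest of base = 578
refusals = 701.8 − 578 ≈ 124

124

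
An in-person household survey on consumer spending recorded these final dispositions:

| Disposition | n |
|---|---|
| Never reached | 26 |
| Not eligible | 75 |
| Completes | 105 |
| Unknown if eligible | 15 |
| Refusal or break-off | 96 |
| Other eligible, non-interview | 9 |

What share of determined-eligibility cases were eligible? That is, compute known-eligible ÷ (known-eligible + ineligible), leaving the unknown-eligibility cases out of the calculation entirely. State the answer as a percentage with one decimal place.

Eligible (known) = 105 + 96 + 26 + 9 = 236
e = 236 / (236 + 75) = 236 / 311 = 0.7588

75.9%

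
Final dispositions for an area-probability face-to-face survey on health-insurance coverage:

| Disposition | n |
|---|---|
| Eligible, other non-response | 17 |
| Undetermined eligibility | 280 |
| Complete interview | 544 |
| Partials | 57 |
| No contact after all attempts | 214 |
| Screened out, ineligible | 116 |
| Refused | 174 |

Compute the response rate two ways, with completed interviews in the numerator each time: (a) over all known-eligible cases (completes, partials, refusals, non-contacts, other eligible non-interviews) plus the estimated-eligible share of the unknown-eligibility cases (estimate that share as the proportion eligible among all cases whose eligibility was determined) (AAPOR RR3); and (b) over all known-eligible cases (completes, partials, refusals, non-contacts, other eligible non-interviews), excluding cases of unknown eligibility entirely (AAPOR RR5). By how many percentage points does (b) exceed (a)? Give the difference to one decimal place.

Top → 544
Known eligible → 544 + 57 + 174 + 214 + 17 = 1006
e = 1006 / (1006 + 116) = 1006 / 1122 = 0.8966
Eligible share of unknowns → 0.8966 × 280 = 251.05
Base → 1006 + 251.05 = 1257.05
RR3 = 544 / 1257.05 = 0.4328
Base → 544 + 57 + 174 + 214 + 17 = 1006
RR5 = 544 / 1006 = 0.5408
Difference = 54.08 − 43.28 = 10.80 percentage points

10.8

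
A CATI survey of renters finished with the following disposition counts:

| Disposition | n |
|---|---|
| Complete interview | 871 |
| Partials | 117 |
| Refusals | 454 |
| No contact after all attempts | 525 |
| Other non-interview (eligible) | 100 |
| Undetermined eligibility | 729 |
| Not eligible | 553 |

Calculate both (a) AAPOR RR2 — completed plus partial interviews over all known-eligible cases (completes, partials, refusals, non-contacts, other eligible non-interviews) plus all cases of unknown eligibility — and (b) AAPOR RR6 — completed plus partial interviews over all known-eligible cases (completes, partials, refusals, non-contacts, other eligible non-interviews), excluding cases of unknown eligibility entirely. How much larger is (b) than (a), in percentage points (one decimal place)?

Top: 871 + 117 = 988
Denom: 871 + 117 + 454 + 525 + 100 + 729 = 2796
RR2 = 988 / 2796 = 0.3534
Denom: 871 + 117 + 454 + 525 + 100 = 2067
RR6 = 988 / 2067 = 0.4780
Difference = 47.80 − 35.34 = 12.46 percentage points

12.5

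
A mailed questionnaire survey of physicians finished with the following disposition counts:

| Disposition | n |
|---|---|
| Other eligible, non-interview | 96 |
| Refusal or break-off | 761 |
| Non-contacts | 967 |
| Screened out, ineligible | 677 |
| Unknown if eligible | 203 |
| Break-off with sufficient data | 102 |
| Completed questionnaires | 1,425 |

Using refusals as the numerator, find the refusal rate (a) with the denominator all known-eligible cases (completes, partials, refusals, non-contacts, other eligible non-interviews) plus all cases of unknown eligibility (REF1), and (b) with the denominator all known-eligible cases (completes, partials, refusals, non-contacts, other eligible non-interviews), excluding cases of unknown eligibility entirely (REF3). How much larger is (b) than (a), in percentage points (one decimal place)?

Top: 761
Denominator: 1425 + 102 + 761 + 967 + 96 + 203 = 3554
REF1 = 761 / 3554 = 0.2141
Denominator: 1425 + 102 + 761 + 967 + 96 = 3351
REF3 = 761 / 3351 = 0.2271
Difference = 22.71 − 21.41 = 1.30 percentage points

1.3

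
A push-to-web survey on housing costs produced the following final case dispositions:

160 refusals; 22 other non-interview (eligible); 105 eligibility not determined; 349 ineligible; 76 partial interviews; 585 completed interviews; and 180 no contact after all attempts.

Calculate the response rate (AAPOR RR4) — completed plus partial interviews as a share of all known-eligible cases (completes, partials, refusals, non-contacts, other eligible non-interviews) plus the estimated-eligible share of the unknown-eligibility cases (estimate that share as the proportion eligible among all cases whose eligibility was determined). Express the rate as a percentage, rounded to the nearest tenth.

60.0%

Numerator → 585 + 76 = 661
Determined eligible → 585 + 76 + 160 + 180 + 22 = 1023
e = 1023 / (1023 + 349) = 1023 / 1372 = 0.7456
Estimated eligible among unknowns → 0.7456 × 105 = 78.29
Denom → 1023 + 78.29 = 1101.29
RR4 = 661 / 1101.29 = 0.6002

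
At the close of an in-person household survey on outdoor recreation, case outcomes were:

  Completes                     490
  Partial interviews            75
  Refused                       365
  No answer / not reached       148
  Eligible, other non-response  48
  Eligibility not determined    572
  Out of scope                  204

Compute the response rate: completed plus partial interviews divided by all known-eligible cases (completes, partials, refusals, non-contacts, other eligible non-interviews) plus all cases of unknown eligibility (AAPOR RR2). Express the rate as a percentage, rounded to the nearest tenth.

Numerator: 490 + 75 = 565
Base: 490 + 75 + 365 + 148 + 48 + 572 = 1698
RR2 = 565 / 1698 = 0.3327

33.3%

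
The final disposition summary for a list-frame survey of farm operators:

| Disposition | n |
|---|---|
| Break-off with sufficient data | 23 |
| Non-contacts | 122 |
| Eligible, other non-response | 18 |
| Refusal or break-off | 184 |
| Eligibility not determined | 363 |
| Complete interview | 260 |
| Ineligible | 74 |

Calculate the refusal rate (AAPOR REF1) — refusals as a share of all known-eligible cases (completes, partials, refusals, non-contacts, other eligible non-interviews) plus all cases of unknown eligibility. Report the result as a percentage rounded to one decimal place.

19.0%

Num: 184
Denominator: 260 + 23 + 184 + 122 + 18 + 363 = 970
REF1 = 184 / 970 = 0.1897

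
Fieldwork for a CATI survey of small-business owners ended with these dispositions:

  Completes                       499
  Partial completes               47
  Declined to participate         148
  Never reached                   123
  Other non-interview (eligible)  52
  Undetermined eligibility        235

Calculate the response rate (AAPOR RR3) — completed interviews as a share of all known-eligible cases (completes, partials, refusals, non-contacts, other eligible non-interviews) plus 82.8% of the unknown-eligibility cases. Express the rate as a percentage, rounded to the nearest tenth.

46.9%

Numerator: 499
Determined eligible: 499 + 47 + 148 + 123 + 52 = 869
Estimated eligible among unknowns: 0.8280 × 235 = 194.58
Base: 869 + 194.58 = 1063.58
RR3 = 499 / 1063.58 = 0.4692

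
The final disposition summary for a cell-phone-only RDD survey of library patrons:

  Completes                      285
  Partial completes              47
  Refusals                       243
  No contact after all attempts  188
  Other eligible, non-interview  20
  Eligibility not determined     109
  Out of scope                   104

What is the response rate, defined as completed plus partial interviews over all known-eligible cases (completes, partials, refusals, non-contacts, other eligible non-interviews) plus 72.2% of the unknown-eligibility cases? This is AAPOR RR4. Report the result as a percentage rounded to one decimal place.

Top: 285 + 47 = 332
Determined eligible: 285 + 47 + 243 + 188 + 20 = 783
Eligible share of unknowns: 0.7220 × 109 = 78.70
Denom: 783 + 78.70 = 861.70
RR4 = 332 / 861.70 = 0.3853

38.5%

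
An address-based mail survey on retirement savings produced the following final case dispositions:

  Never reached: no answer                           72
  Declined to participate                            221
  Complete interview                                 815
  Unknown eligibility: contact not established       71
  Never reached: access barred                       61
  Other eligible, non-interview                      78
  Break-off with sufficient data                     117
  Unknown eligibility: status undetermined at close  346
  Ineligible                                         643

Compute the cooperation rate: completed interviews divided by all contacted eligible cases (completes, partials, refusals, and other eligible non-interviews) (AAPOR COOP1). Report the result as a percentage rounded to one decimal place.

No answer / not reached = 72 + 61 = 133
Unknown if eligible = 71 + 346 = 417
Numerator = 815
Denom = 815 + 117 + 221 + 78 = 1231
COOP1 = 815 / 1231 = 0.6621

66.2%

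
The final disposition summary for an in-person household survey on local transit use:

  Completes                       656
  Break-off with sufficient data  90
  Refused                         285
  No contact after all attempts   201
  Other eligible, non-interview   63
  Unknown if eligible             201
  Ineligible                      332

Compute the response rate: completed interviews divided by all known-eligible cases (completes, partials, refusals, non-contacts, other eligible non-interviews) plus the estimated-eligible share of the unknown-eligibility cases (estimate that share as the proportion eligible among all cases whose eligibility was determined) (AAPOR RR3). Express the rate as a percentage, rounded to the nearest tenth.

Numerator = 656
Known eligible = 656 + 90 + 285 + 201 + 63 = 1295
e = 1295 / (1295 + 332) = 1295 / 1627 = 0.7959
Estimated eligible among unknowns = 0.7959 × 201 = 159.98
Denom = 1295 + 159.98 = 1454.98
RR3 = 656 / 1454.98 = 0.4509

45.1%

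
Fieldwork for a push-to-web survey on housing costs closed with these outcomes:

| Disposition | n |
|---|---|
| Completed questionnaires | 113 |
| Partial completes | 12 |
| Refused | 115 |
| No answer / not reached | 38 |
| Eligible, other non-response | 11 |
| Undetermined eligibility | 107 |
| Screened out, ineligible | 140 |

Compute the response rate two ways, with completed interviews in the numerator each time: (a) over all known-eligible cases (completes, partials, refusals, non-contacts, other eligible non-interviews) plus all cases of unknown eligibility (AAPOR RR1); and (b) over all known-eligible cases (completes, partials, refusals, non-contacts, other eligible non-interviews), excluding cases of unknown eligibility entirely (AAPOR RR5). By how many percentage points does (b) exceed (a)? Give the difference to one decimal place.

10.6

Num → 113
Denom → 113 + 12 + 115 + 38 + 11 + 107 = 396
RR1 = 113 / 396 = 0.2854
Denom → 113 + 12 + 115 + 38 + 11 = 289
RR5 = 113 / 289 = 0.3910
Difference = 39.10 − 28.54 = 10.56 percentage points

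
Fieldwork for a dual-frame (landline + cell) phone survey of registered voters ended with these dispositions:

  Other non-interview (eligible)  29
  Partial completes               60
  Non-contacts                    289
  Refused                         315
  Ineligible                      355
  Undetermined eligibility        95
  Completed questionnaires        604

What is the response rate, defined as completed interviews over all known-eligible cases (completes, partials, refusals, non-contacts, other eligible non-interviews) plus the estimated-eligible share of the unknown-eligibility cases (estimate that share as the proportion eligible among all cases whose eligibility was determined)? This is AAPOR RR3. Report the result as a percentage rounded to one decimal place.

44.0%

Numerator → 604
Known eligible → 604 + 60 + 315 + 289 + 29 = 1297
e = 1297 / (1297 + 355) = 1297 / 1652 = 0.7851
Eligible share of unknowns → 0.7851 × 95 = 74.58
Denom → 1297 + 74.58 = 1371.58
RR3 = 604 / 1371.58 = 0.4404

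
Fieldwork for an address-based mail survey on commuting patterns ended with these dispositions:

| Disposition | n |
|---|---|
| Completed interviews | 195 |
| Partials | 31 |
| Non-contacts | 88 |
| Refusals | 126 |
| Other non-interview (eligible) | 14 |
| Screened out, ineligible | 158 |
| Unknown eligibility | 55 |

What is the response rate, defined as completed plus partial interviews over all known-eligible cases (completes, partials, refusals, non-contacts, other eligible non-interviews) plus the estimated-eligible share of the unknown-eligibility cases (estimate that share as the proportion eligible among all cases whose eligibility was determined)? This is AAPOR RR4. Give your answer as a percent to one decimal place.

45.7%

Num → 195 + 31 = 226
Determined eligible → 195 + 31 + 126 + 88 + 14 = 454
e = 454 / (454 + 158) = 454 / 612 = 0.7418
Eligible share of unknowns → 0.7418 × 55 = 40.80
Base → 454 + 40.80 = 494.80
RR4 = 226 / 494.80 = 0.4568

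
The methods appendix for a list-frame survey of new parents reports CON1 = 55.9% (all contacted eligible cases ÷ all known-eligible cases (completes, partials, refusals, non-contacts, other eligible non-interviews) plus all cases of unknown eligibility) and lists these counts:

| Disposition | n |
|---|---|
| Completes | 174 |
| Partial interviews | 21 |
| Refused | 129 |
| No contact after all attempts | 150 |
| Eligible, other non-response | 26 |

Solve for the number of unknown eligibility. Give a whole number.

126

Num = 174 + 21 + 129 + 26 = 350
CON1 = 350 / D = 0.559
D = 350 / 0.559 = 626.1
Rest of base = 500
unknown eligibility = 626.1 − 500 ≈ 126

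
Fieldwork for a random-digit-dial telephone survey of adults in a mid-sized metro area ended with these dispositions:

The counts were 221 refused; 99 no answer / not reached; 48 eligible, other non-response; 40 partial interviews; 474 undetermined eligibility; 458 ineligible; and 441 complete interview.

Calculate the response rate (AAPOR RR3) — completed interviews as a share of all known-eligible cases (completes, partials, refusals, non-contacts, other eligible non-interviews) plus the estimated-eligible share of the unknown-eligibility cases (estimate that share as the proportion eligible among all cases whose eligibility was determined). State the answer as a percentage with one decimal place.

Numerator = 441
Determined eligible = 441 + 40 + 221 + 99 + 48 = 849
e = 849 / (849 + 458) = 849 / 1307 = 0.6496
Eligible share of unknowns = 0.6496 × 474 = 307.91
Denom = 849 + 307.91 = 1156.91
RR3 = 441 / 1156.91 = 0.3812

38.1%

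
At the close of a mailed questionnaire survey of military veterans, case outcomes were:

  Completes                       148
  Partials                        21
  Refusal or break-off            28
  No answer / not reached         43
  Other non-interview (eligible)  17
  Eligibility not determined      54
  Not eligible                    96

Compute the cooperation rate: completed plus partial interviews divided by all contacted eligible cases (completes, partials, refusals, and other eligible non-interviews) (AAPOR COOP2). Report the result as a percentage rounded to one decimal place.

79.0%

Num: 148 + 21 = 169
Denominator: 148 + 21 + 28 + 17 = 214
COOP2 = 169 / 214 = 0.7897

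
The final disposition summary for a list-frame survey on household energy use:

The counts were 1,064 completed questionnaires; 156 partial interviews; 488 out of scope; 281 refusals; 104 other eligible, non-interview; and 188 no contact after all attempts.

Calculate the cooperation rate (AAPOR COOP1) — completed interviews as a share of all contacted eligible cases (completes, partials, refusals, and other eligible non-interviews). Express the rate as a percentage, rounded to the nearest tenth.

Numerator: 1064
Base: 1064 + 156 + 281 + 104 = 1605
COOP1 = 1064 / 1605 = 0.6629

66.3%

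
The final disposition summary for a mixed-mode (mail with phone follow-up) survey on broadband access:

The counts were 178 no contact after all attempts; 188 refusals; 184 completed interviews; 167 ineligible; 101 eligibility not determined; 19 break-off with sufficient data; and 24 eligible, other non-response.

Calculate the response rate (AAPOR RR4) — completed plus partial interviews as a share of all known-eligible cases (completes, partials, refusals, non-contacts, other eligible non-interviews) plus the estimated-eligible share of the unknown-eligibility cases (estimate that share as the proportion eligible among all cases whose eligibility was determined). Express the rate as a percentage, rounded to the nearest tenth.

Numerator = 184 + 19 = 203
Determined eligible = 184 + 19 + 188 + 178 + 24 = 593
e = 593 / (593 + 167) = 593 / 760 = 0.7803
e × U = 0.7803 × 101 = 78.81
Base = 593 + 78.81 = 671.81
RR4 = 203 / 671.81 = 0.3022

30.2%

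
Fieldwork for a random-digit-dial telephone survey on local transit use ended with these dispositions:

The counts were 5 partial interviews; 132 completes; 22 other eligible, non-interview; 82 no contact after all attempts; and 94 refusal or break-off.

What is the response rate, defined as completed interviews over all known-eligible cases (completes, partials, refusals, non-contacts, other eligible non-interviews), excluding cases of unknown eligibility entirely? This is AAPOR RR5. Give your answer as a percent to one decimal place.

Numerator → 132
Base → 132 + 5 + 94 + 82 + 22 = 335
RR5 = 132 / 335 = 0.3940

39.4%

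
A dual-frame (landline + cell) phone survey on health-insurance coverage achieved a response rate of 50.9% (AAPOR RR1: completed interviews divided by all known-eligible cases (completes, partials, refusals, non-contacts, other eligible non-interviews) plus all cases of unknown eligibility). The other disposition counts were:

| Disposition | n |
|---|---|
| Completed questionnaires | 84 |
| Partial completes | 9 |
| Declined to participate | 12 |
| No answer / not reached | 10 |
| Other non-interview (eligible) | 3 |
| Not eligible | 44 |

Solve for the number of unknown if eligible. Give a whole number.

47

RR1 = 84 / D = 0.509
D = 84 / 0.509 = 165.0
Rest of base = 118
unknown if eligible = 165.0 − 118 ≈ 47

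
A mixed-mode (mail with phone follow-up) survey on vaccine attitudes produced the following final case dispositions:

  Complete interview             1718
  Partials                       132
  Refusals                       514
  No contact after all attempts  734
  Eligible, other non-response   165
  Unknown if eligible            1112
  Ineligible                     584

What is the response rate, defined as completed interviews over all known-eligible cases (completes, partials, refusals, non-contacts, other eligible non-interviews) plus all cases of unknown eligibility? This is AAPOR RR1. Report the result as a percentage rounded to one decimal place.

Top = 1718
Denom = 1718 + 132 + 514 + 734 + 165 + 1112 = 4375
RR1 = 1718 / 4375 = 0.3927

39.3%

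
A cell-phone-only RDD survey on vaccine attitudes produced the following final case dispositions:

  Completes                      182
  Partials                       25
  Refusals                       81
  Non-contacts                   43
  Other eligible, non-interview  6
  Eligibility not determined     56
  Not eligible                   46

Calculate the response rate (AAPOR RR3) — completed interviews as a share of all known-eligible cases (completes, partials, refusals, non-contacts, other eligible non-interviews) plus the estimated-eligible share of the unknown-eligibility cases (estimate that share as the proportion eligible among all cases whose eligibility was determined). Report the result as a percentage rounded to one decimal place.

Top = 182
Eligible (known) = 182 + 25 + 81 + 43 + 6 = 337
e = 337 / (337 + 46) = 337 / 383 = 0.8799
e × U = 0.8799 × 56 = 49.27
Base = 337 + 49.27 = 386.27
RR3 = 182 / 386.27 = 0.4712

47.1%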